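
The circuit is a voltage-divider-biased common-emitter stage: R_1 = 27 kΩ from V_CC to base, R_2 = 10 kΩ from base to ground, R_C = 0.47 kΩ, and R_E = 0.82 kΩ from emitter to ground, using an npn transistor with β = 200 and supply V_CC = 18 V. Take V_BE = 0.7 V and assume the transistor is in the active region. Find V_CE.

Thevenize the base divider: V_Th = V_CC·R_2/(R_1+R_2) = 18×10/37 = 4.86 V, R_Th = R_1‖R_2 = 7.3 kΩ.
Base-emitter loop: V_Th = I_B·R_Th + V_BE + (β+1)I_B·R_E, so I_B = (4.86 − 0.7) / (7.3 + 201×0.82) = 0.0242 mA.
I_C = β·I_B = 200×0.0242 = 4.84 mA, and I_E = (β+1)I_B = 4.86 mA.
V_CE = V_CC − I_C·R_C − I_E·R_E = 18 − 4.84×0.47 − 4.86×0.82 = 11.7 V.
V_CE = 11.7 V > 0.2 V confirms active-region operation.

V_CE ≈ 12 V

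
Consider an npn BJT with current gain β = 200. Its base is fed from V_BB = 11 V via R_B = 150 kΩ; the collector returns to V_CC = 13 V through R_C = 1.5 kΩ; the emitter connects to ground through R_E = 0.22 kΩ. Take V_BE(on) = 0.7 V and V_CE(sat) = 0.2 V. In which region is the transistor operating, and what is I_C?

saturation; I_C ≈ 7.4 mA

Assume active: I_B = (11 − 0.7)/(150 + 201×0.22) = 0.053 mA, I_C = β·I_B = 10.6 mA.
Then V_CE = 13 − 10.6×1.5 − 10.7×0.22 = -5.25 V < 0.2 V — the active assumption fails.
Re-solve with V_CE = 0.2 V. KCL at the emitter: V_E/R_E = (V_BB−0.7−V_E)/R_B + (V_CC−0.2−V_E)/R_C, giving V_E = 1.65 V.
I_C = (V_CC − 0.2 − V_E)/R_C = (12.8 − 1.65)/1.5 = 7.43 mA.
Check: I_B = (10.3 − 1.65)/150 = 0.0577 mA, and β·I_B = 11.5 mA > I_C, confirming saturation.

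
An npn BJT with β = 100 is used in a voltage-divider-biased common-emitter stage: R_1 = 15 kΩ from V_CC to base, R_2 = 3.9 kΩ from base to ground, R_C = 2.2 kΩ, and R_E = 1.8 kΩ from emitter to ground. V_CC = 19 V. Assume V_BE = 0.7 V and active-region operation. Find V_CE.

Thevenize the base divider: V_Th = V_CC·R_2/(R_1+R_2) = 19×3.9/18.9 = 3.92 V, R_Th = R_1‖R_2 = 3.1 kΩ.
Base-emitter loop: V_Th = I_B·R_Th + V_BE + (β+1)I_B·R_E, so I_B = (3.92 − 0.7) / (3.1 + 101×1.8) = 0.0174 mA.
I_C = β·I_B = 100×0.0174 = 1.74 mA, and I_E = (β+1)I_B = 1.76 mA.
V_CE = V_CC − I_C·R_C − I_E·R_E = 19 − 1.74×2.2 − 1.76×1.8 = 12 V.
V_CE = 12 V > 0.2 V confirms active-region operation.

V_CE ≈ 12 V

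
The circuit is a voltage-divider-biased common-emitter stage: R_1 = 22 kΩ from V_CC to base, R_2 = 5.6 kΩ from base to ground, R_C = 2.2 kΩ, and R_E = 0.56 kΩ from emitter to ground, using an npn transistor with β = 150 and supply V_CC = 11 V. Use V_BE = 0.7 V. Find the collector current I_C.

I_C ≈ 2.6 mA

Thevenize the base divider: V_Th = V_CC·R_2/(R_1+R_2) = 11×5.6/27.6 = 2.23 V, R_Th = R_1‖R_2 = 4.46 kΩ.
Base-emitter loop: V_Th = I_B·R_Th + V_BE + (β+1)I_B·R_E, so I_B = (2.23 − 0.7) / (4.46 + 151×0.56) = 0.0172 mA.
I_C = β·I_B = 150×0.0172 = 2.58 mA, and I_E = (β+1)I_B = 2.6 mA.
V_CE = V_CC − I_C·R_C − I_E·R_E = 11 − 2.58×2.2 − 2.6×0.56 = 3.87 V.
V_CE = 3.87 V > 0.2 V confirms active-region operation.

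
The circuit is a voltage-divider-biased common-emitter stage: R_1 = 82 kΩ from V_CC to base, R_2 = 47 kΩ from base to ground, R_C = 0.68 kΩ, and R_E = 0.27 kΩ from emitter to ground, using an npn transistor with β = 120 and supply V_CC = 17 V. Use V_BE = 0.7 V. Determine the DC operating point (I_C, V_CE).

Thevenize the base divider: V_Th = V_CC·R_2/(R_1+R_2) = 17×47/129 = 6.19 V, R_Th = R_1‖R_2 = 29.9 kΩ.
Base-emitter loop: V_Th = I_B·R_Th + V_BE + (β+1)I_B·R_E, so I_B = (6.19 − 0.7) / (29.9 + 121×0.27) = 0.0878 mA.
I_C = β·I_B = 120×0.0878 = 10.5 mA, and I_E = (β+1)I_B = 10.6 mA.
V_CE = V_CC − I_C·R_C − I_E·R_E = 17 − 10.5×0.68 − 10.6×0.27 = 6.96 V.
V_CE = 6.96 V > 0.2 V confirms active-region operation.

I_C ≈ 11 mA, V_CE ≈ 7 V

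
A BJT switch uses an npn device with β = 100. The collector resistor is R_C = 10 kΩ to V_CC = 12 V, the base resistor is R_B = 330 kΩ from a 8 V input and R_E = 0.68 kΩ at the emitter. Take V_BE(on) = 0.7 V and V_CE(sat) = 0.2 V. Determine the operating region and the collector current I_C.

Assume active: I_B = (8 − 0.7)/(330 + 101×0.68) = 0.0183 mA, I_C = β·I_B = 1.83 mA.
Then V_CE = 12 − 1.83×10 − 1.85×0.68 = -7.57 V < 0.2 V — the active assumption fails.
Re-solve with V_CE = 0.2 V. KCL at the emitter: V_E/R_E = (V_BB−0.7−V_E)/R_B + (V_CC−0.2−V_E)/R_C, giving V_E = 0.764 V.
I_C = (V_CC − 0.2 − V_E)/R_C = (11.8 − 0.764)/10 = 1.1 mA.
Check: I_B = (7.3 − 0.764)/330 = 0.0198 mA, and β·I_B = 1.98 mA > I_C, confirming saturation.

saturation; I_C ≈ 1.1 mA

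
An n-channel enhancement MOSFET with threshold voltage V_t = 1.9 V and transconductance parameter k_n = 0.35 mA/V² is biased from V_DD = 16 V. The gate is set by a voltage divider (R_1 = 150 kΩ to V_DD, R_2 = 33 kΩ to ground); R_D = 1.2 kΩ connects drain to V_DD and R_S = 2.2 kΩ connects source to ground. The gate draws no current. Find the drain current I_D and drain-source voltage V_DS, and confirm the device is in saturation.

I_D ≈ 0.1 mA, V_DS ≈ 16 V

V_G = V_DD·R_2/(R_1+R_2) = 16×33/183 = 2.89 V.
Assume saturation: I_D = (k_n/2)(V_GS − V_t)² with V_GS = V_G − I_D·R_S = 2.89 − 2.2·I_D.
Substituting gives 0.847·I_D² − 1.76·I_D + 0.17 = 0, with roots I_D = 0.102 or 1.97 mA.
The root I_D = 1.97 mA gives V_GS = -1.46 V ≤ V_t, so take I_D = 0.102 mA.
Then V_GS = 2.66 V and V_DS = V_DD − I_D(R_D+R_S) = 16 − 0.102×3.4 = 15.7 V.
Saturation requires V_DS ≥ V_GS − V_t = 0.762 V; 15.7 ≥ 0.762 ✓.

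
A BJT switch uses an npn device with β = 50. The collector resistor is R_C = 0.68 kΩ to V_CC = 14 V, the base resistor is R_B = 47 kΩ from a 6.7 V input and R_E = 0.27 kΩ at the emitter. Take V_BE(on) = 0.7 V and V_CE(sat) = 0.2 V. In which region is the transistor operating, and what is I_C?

active; I_C ≈ 4.9 mA

Assume active. Base-emitter loop: I_B = (V_BB − V_BE)/(R_B + (β+1)R_E) = (6.7 − 0.7)/(47 + 51×0.27) = 0.0987 mA.
I_C = β·I_B = 50×0.0987 = 4.94 mA.
V_CE = V_CC − I_C·R_C − I_E·R_E = 14 − 4.94×0.68 − 5.04×0.27 = 9.28 V > V_CE(sat), so the active-region assumption holds.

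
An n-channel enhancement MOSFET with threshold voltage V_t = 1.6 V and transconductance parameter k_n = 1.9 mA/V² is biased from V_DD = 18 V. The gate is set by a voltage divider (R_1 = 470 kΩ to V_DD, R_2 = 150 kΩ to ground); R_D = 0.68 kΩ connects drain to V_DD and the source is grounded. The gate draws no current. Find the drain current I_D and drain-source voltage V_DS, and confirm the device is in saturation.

V_G = V_DD·R_2/(R_1+R_2) = 18×150/620 = 4.35 V. With the source grounded, V_GS = V_G = 4.35 V.
Assume saturation: I_D = (k_n/2)(V_GS − V_t)² = (1.9/2)×(4.35 − 1.6)² = 0.95×2.75² = 7.21 mA.
V_DS = V_DD − I_D·R_D = 18 − 7.21×0.68 = 13.1 V.
Saturation requires V_DS ≥ V_GS − V_t = 2.75 V; 13.1 ≥ 2.75 ✓.

I_D ≈ 7.2 mA, V_DS ≈ 13 V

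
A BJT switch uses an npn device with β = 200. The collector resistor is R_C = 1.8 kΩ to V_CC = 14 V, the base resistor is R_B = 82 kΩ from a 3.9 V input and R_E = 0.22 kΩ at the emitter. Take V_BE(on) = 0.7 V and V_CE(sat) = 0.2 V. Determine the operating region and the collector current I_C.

Assume active. Base-emitter loop: I_B = (V_BB − V_BE)/(R_B + (β+1)R_E) = (3.9 − 0.7)/(82 + 201×0.22) = 0.0254 mA.
I_C = β·I_B = 200×0.0254 = 5.07 mA.
V_CE = V_CC − I_C·R_C − I_E·R_E = 14 − 5.07×1.8 − 5.1×0.22 = 3.75 V > V_CE(sat), so the active-region assumption holds.

active; I_C ≈ 5.1 mA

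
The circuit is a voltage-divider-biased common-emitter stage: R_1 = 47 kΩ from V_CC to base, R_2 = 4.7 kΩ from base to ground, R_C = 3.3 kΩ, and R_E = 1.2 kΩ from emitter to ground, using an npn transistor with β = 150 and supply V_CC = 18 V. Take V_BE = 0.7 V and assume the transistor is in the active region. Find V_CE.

Thevenize the base divider: V_Th = V_CC·R_2/(R_1+R_2) = 18×4.7/51.7 = 1.64 V, R_Th = R_1‖R_2 = 4.27 kΩ.
Base-emitter loop: V_Th = I_B·R_Th + V_BE + (β+1)I_B·R_E, so I_B = (1.64 − 0.7) / (4.27 + 151×1.2) = 0.00505 mA.
I_C = β·I_B = 150×0.00505 = 0.757 mA, and I_E = (β+1)I_B = 0.762 mA.
V_CE = V_CC − I_C·R_C − I_E·R_E = 18 − 0.757×3.3 − 0.762×1.2 = 14.6 V.
V_CE = 14.6 V > 0.2 V confirms active-region operation.

V_CE ≈ 15 V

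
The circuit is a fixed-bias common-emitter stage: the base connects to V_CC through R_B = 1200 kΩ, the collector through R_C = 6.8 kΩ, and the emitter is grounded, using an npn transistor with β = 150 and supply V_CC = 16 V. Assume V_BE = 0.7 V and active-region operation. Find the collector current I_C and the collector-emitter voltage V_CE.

I_C ≈ 1.9 mA, V_CE ≈ 3 V

Base loop: V_CC = I_B·R_B + V_BE, so I_B = (16 − 0.7)/1200 kΩ = 0.0128 mA.
In the active region I_C = β·I_B = 150 × 0.0128 = 1.91 mA.
Collector loop: V_CE = V_CC − I_C·R_C = 16 − 1.91×6.8 = 2.99 V.
Since V_CE = 2.99 V > V_CE(sat) ≈ 0.2 V, the transistor is in the active region as assumed.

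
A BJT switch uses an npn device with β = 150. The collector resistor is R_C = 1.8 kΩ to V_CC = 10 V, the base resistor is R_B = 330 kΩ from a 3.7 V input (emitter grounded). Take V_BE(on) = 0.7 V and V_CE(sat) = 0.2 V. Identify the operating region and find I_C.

Assume active. Base-emitter loop: I_B = (V_BB − V_BE)/R_B = (3.7 − 0.7)/330 = 0.00909 mA.
I_C = β·I_B = 150×0.00909 = 1.36 mA.
V_CE = V_CC − I_C·R_C = 10 − 1.36×1.8 = 7.55 V > V_CE(sat), so the active-region assumption holds.

active; I_C ≈ 1.4 mA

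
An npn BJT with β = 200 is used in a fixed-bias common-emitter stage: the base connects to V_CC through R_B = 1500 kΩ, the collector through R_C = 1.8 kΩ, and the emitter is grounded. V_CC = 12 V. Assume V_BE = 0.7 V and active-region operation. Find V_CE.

Base loop: V_CC = I_B·R_B + V_BE, so I_B = (12 − 0.7)/1500 kΩ = 0.00753 mA.
In the active region I_C = β·I_B = 200 × 0.00753 = 1.51 mA.
Collector loop: V_CE = V_CC − I_C·R_C = 12 − 1.51×1.8 = 9.29 V.
Since V_CE = 9.29 V > V_CE(sat) ≈ 0.2 V, the transistor is in the active region as assumed.

V_CE ≈ 9.3 V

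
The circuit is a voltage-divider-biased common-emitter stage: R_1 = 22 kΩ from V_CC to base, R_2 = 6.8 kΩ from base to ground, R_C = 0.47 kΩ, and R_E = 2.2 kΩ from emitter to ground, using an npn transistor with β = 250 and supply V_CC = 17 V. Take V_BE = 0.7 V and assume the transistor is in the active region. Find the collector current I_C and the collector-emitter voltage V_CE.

Thevenize the base divider: V_Th = V_CC·R_2/(R_1+R_2) = 17×6.8/28.8 = 4.01 V, R_Th = R_1‖R_2 = 5.19 kΩ.
Base-emitter loop: V_Th = I_B·R_Th + V_BE + (β+1)I_B·R_E, so I_B = (4.01 − 0.7) / (5.19 + 251×2.2) = 0.00595 mA.
I_C = β·I_B = 250×0.00595 = 1.49 mA, and I_E = (β+1)I_B = 1.49 mA.
V_CE = V_CC − I_C·R_C − I_E·R_E = 17 − 1.49×0.47 − 1.49×2.2 = 13 V.
V_CE = 13 V > 0.2 V confirms active-region operation.

I_C ≈ 1.5 mA, V_CE ≈ 13 V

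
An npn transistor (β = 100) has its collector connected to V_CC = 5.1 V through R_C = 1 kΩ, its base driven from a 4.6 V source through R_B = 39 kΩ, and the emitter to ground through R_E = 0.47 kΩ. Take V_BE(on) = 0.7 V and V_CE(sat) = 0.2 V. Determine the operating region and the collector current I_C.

saturation; I_C ≈ 3.3 mA

Assume active: I_B = (4.6 − 0.7)/(39 + 101×0.47) = 0.0451 mA, I_C = β·I_B = 4.51 mA.
Then V_CE = 5.1 − 4.51×1 − 4.56×0.47 = -1.55 V < 0.2 V — the active assumption fails.
Re-solve with V_CE = 0.2 V. KCL at the emitter: V_E/R_E = (V_BB−0.7−V_E)/R_B + (V_CC−0.2−V_E)/R_C, giving V_E = 1.59 V.
I_C = (V_CC − 0.2 − V_E)/R_C = (4.9 − 1.59)/1 = 3.31 mA.
Check: I_B = (3.9 − 1.59)/39 = 0.0593 mA, and β·I_B = 5.93 mA > I_C, confirming saturation.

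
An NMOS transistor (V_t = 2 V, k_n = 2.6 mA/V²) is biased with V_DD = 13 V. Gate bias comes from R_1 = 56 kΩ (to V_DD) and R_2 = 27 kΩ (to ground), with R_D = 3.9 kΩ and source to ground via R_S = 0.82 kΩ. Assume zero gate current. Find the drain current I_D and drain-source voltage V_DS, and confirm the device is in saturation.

I_D ≈ 1.4 mA, V_DS ≈ 6.2 V

V_G = V_DD·R_2/(R_1+R_2) = 13×27/83 = 4.23 V.
Assume saturation: I_D = (k_n/2)(V_GS − V_t)² with V_GS = V_G − I_D·R_S = 4.23 − 0.82·I_D.
Substituting gives 0.874·I_D² − 5.75·I_D + 6.46 = 0, with roots I_D = 1.44 or 5.14 mA.
The root I_D = 5.14 mA gives V_GS = 0.0108 V ≤ V_t, so take I_D = 1.44 mA.
Then V_GS = 3.05 V and V_DS = V_DD − I_D(R_D+R_S) = 13 − 1.44×4.72 = 6.22 V.
Saturation requires V_DS ≥ V_GS − V_t = 1.05 V; 6.22 ≥ 1.05 ✓.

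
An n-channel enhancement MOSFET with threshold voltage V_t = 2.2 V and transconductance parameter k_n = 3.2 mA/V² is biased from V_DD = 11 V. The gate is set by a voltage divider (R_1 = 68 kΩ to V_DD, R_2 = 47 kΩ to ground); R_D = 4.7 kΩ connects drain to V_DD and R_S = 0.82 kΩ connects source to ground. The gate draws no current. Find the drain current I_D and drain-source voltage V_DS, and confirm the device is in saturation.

I_D ≈ 1.6 mA, V_DS ≈ 2.2 V

V_G = V_DD·R_2/(R_1+R_2) = 11×47/115 = 4.5 V.
Assume saturation: I_D = (k_n/2)(V_GS − V_t)² with V_GS = V_G − I_D·R_S = 4.5 − 0.82·I_D.
Substituting gives 1.08·I_D² − 7.02·I_D + 8.43 = 0, with roots I_D = 1.59 or 4.94 mA.
The root I_D = 4.94 mA gives V_GS = 0.442 V ≤ V_t, so take I_D = 1.59 mA.
Then V_GS = 3.2 V and V_DS = V_DD − I_D(R_D+R_S) = 11 − 1.59×5.52 = 2.25 V.
Saturation requires V_DS ≥ V_GS − V_t = 0.995 V; 2.25 ≥ 0.995 ✓.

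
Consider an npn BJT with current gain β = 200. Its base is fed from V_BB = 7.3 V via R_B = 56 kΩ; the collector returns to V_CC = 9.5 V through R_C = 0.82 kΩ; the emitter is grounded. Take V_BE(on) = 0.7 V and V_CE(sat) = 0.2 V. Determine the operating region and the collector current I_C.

saturation; I_C ≈ 11 mA

Assume active: I_B = (7.3 − 0.7)/56 = 0.118 mA, giving I_C = β·I_B = 23.6 mA.
But then V_CE = 9.5 − 23.6×0.82 = -9.83 V < V_CE(sat) = 0.2 V — impossible in the active region.
So the transistor is saturated. With V_CE = 0.2 V, I_C = (V_CC − 0.2)/R_C = 9.3/0.82 = 11.3 mA.
Check: β·I_B = 23.6 mA > I_C = 11.3 mA, confirming saturation.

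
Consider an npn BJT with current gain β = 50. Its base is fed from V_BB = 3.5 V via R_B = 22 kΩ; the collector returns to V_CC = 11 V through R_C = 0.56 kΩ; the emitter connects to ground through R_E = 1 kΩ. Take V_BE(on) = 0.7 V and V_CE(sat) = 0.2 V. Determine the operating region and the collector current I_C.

Assume active. Base-emitter loop: I_B = (V_BB − V_BE)/(R_B + (β+1)R_E) = (3.5 − 0.7)/(22 + 51×1) = 0.0384 mA.
I_C = β·I_B = 50×0.0384 = 1.92 mA.
V_CE = V_CC − I_C·R_C − I_E·R_E = 11 − 1.92×0.56 − 1.96×1 = 7.97 V > V_CE(sat), so the active-region assumption holds.

active; I_C ≈ 1.9 mA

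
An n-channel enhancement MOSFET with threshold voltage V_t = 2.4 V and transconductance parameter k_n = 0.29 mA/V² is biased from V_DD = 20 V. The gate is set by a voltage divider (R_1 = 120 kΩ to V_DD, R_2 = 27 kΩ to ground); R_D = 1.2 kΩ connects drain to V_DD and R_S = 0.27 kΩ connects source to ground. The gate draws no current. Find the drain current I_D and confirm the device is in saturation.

V_G = V_DD·R_2/(R_1+R_2) = 20×27/147 = 3.67 V.
Assume saturation: I_D = (k_n/2)(V_GS − V_t)² with V_GS = V_G − I_D·R_S = 3.67 − 0.27·I_D.
Substituting gives 0.0106·I_D² − 1.1·I_D + 0.235 = 0, with roots I_D = 0.214 or 104 mA.
The root I_D = 104 mA gives V_GS = -24.4 V ≤ V_t, so take I_D = 0.214 mA.
Then V_GS = 3.62 V and V_DS = V_DD − I_D(R_D+R_S) = 20 − 0.214×1.47 = 19.7 V.
Saturation requires V_DS ≥ V_GS − V_t = 1.22 V; 19.7 ≥ 1.22 ✓.

I_D ≈ 0.21 mA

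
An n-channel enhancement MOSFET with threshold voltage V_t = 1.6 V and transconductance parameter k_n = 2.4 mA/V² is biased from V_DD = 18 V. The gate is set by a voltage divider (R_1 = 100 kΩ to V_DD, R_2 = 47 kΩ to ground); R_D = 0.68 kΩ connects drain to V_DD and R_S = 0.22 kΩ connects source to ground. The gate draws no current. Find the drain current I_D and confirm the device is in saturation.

V_G = V_DD·R_2/(R_1+R_2) = 18×47/147 = 5.76 V.
Assume saturation: I_D = (k_n/2)(V_GS − V_t)² with V_GS = V_G − I_D·R_S = 5.76 − 0.22·I_D.
Substituting gives 0.0581·I_D² − 3.19·I_D + 20.7 = 0, with roots I_D = 7.51 or 47.5 mA.
The root I_D = 47.5 mA gives V_GS = -4.69 V ≤ V_t, so take I_D = 7.51 mA.
Then V_GS = 4.1 V and V_DS = V_DD − I_D(R_D+R_S) = 18 − 7.51×0.9 = 11.2 V.
Saturation requires V_DS ≥ V_GS − V_t = 2.5 V; 11.2 ≥ 2.5 ✓.

I_D ≈ 7.5 mA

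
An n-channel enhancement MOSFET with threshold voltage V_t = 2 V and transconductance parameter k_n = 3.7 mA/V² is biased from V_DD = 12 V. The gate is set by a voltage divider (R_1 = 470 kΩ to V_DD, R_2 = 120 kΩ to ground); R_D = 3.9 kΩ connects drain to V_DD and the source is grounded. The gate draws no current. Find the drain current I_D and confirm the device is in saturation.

I_D ≈ 0.36 mA

V_G = V_DD·R_2/(R_1+R_2) = 12×120/590 = 2.44 V. With the source grounded, V_GS = V_G = 2.44 V.
Assume saturation: I_D = (k_n/2)(V_GS − V_t)² = (3.7/2)×(2.44 − 2)² = 1.85×0.441² = 0.359 mA.
V_DS = V_DD − I_D·R_D = 12 − 0.359×3.9 = 10.6 V.
Saturation requires V_DS ≥ V_GS − V_t = 0.441 V; 10.6 ≥ 0.441 ✓.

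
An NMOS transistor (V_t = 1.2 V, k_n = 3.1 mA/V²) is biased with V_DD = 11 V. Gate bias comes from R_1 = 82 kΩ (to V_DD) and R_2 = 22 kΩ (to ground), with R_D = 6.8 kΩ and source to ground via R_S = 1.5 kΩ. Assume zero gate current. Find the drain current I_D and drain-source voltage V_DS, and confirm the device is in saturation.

I_D ≈ 0.41 mA, V_DS ≈ 7.6 V

V_G = V_DD·R_2/(R_1+R_2) = 11×22/104 = 2.33 V.
Assume saturation: I_D = (k_n/2)(V_GS − V_t)² with V_GS = V_G − I_D·R_S = 2.33 − 1.5·I_D.
Substituting gives 3.49·I_D² − 6.24·I_D + 1.97 = 0, with roots I_D = 0.409 or 1.38 mA.
The root I_D = 1.38 mA gives V_GS = 0.256 V ≤ V_t, so take I_D = 0.409 mA.
Then V_GS = 1.71 V and V_DS = V_DD − I_D(R_D+R_S) = 11 − 0.409×8.3 = 7.61 V.
Saturation requires V_DS ≥ V_GS − V_t = 0.514 V; 7.61 ≥ 0.514 ✓.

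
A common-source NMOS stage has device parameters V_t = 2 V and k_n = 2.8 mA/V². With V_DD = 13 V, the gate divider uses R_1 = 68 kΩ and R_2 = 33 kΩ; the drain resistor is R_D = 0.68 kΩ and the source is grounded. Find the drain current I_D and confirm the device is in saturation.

V_G = V_DD·R_2/(R_1+R_2) = 13×33/101 = 4.25 V. With the source grounded, V_GS = V_G = 4.25 V.
Assume saturation: I_D = (k_n/2)(V_GS − V_t)² = (2.8/2)×(4.25 − 2)² = 1.4×2.25² = 7.07 mA.
V_DS = V_DD − I_D·R_D = 13 − 7.07×0.68 = 8.19 V.
Saturation requires V_DS ≥ V_GS − V_t = 2.25 V; 8.19 ≥ 2.25 ✓.

I_D ≈ 7.1 mA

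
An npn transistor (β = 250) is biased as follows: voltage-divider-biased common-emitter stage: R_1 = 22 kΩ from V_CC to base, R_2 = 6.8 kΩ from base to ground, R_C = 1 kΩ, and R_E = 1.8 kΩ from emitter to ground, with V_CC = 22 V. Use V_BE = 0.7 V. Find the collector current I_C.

Thevenize the base divider: V_Th = V_CC·R_2/(R_1+R_2) = 22×6.8/28.8 = 5.19 V, R_Th = R_1‖R_2 = 5.19 kΩ.
Base-emitter loop: V_Th = I_B·R_Th + V_BE + (β+1)I_B·R_E, so I_B = (5.19 − 0.7) / (5.19 + 251×1.8) = 0.00983 mA.
I_C = β·I_B = 250×0.00983 = 2.46 mA, and I_E = (β+1)I_B = 2.47 mA.
V_CE = V_CC − I_C·R_C − I_E·R_E = 22 − 2.46×1 − 2.47×1.8 = 15.1 V.
V_CE = 15.1 V > 0.2 V confirms active-region operation.

I_C ≈ 2.5 mA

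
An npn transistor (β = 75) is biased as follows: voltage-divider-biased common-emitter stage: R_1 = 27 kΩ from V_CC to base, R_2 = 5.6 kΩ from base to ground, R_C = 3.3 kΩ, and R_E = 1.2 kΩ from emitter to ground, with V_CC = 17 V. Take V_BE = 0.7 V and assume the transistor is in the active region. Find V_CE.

Thevenize the base divider: V_Th = V_CC·R_2/(R_1+R_2) = 17×5.6/32.6 = 2.92 V, R_Th = R_1‖R_2 = 4.64 kΩ.
Base-emitter loop: V_Th = I_B·R_Th + V_BE + (β+1)I_B·R_E, so I_B = (2.92 − 0.7) / (4.64 + 76×1.2) = 0.0232 mA.
I_C = β·I_B = 75×0.0232 = 1.74 mA, and I_E = (β+1)I_B = 1.76 mA.
V_CE = V_CC − I_C·R_C − I_E·R_E = 17 − 1.74×3.3 − 1.76×1.2 = 9.15 V.
V_CE = 9.15 V > 0.2 V confirms active-region operation.

V_CE ≈ 9.2 V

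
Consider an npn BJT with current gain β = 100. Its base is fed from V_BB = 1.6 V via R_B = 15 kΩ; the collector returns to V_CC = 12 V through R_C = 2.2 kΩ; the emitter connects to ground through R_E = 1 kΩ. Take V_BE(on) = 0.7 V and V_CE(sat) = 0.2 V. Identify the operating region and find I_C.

active; I_C ≈ 0.78 mA

Assume active. Base-emitter loop: I_B = (V_BB − V_BE)/(R_B + (β+1)R_E) = (1.6 − 0.7)/(15 + 101×1) = 0.00776 mA.
I_C = β·I_B = 100×0.00776 = 0.776 mA.
V_CE = V_CC − I_C·R_C − I_E·R_E = 12 − 0.776×2.2 − 0.784×1 = 9.51 V > V_CE(sat), so the active-region assumption holds.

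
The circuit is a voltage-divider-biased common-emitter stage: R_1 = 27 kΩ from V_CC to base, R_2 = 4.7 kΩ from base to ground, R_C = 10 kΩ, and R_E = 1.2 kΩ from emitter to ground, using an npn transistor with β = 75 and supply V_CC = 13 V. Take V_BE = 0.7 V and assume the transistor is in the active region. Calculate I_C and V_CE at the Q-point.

Thevenize the base divider: V_Th = V_CC·R_2/(R_1+R_2) = 13×4.7/31.7 = 1.93 V, R_Th = R_1‖R_2 = 4 kΩ.
Base-emitter loop: V_Th = I_B·R_Th + V_BE + (β+1)I_B·R_E, so I_B = (1.93 − 0.7) / (4 + 76×1.2) = 0.0129 mA.
I_C = β·I_B = 75×0.0129 = 0.967 mA, and I_E = (β+1)I_B = 0.98 mA.
V_CE = V_CC − I_C·R_C − I_E·R_E = 13 − 0.967×10 − 0.98×1.2 = 2.15 V.
V_CE = 2.15 V > 0.2 V confirms active-region operation.

I_C ≈ 0.97 mA, V_CE ≈ 2.2 V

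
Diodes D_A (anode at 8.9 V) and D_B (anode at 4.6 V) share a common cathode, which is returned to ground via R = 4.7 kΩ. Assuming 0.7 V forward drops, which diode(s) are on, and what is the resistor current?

Assume both conduct. Then node N would need to be at both 8.9−0.7 = 8.2 V and 4.6−0.7 = 3.9 V, which is impossible.
Assume only D_A conducts: V_N = 8.9 − 0.7 = 8.2 V, so I_R = 8.2/4.7 = 1.74 mA.
Check D_B: its anode-to-cathode voltage is 4.6 − 8.2 = -3.6 V < 0.7 V, so it is off. The assumption is consistent.

Only D_A conducts; I_R ≈ 1.7 mA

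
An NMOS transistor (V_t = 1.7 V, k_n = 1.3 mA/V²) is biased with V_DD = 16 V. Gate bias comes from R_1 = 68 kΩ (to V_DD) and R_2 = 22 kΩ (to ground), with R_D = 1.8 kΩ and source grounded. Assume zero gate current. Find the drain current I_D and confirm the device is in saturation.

V_G = V_DD·R_2/(R_1+R_2) = 16×22/90 = 3.91 V. With the source grounded, V_GS = V_G = 3.91 V.
Assume saturation: I_D = (k_n/2)(V_GS − V_t)² = (1.3/2)×(3.91 − 1.7)² = 0.65×2.21² = 3.18 mA.
V_DS = V_DD − I_D·R_D = 16 − 3.18×1.8 = 10.3 V.
Saturation requires V_DS ≥ V_GS − V_t = 2.21 V; 10.3 ≥ 2.21 ✓.

I_D ≈ 3.2 mA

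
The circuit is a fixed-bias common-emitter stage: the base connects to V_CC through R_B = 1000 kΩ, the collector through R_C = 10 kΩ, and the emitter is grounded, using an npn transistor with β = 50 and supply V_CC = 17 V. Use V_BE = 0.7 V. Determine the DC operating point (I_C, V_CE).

I_C ≈ 0.82 mA, V_CE ≈ 8.8 V

Base loop: V_CC = I_B·R_B + V_BE, so I_B = (17 − 0.7)/1000 kΩ = 0.0163 mA.
In the active region I_C = β·I_B = 50 × 0.0163 = 0.815 mA.
Collector loop: V_CE = V_CC − I_C·R_C = 17 − 0.815×10 = 8.85 V.
Since V_CE = 8.85 V > V_CE(sat) ≈ 0.2 V, the transistor is in the active region as assumed.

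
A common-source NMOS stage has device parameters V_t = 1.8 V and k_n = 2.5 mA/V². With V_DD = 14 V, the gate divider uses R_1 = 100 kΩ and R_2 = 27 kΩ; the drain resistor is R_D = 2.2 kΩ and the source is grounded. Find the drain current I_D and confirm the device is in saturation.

I_D ≈ 1.7 mA

V_G = V_DD·R_2/(R_1+R_2) = 14×27/127 = 2.98 V. With the source grounded, V_GS = V_G = 2.98 V.
Assume saturation: I_D = (k_n/2)(V_GS − V_t)² = (2.5/2)×(2.98 − 1.8)² = 1.25×1.18² = 1.73 mA.
V_DS = V_DD − I_D·R_D = 14 − 1.73×2.2 = 10.2 V.
Saturation requires V_DS ≥ V_GS − V_t = 1.18 V; 10.2 ≥ 1.18 ✓.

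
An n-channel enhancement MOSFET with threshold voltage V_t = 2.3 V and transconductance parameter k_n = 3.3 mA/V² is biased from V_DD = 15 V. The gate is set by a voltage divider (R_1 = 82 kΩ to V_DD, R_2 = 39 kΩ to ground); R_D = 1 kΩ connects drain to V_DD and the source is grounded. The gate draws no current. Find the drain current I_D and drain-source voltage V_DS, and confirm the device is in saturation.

V_G = V_DD·R_2/(R_1+R_2) = 15×39/121 = 4.83 V. With the source grounded, V_GS = V_G = 4.83 V.
Assume saturation: I_D = (k_n/2)(V_GS − V_t)² = (3.3/2)×(4.83 − 2.3)² = 1.65×2.53² = 10.6 mA.
V_DS = V_DD − I_D·R_D = 15 − 10.6×1 = 4.4 V.
Saturation requires V_DS ≥ V_GS − V_t = 2.53 V; 4.4 ≥ 2.53 ✓.

I_D ≈ 11 mA, V_DS ≈ 4.4 V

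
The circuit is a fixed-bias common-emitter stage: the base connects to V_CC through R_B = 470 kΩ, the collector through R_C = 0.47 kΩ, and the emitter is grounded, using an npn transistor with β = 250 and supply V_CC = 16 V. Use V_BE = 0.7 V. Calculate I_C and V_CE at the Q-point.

I_C ≈ 8.1 mA, V_CE ≈ 12 V

Base loop: V_CC = I_B·R_B + V_BE, so I_B = (16 − 0.7)/470 kΩ = 0.0326 mA.
In the active region I_C = β·I_B = 250 × 0.0326 = 8.14 mA.
Collector loop: V_CE = V_CC − I_C·R_C = 16 − 8.14×0.47 = 12.2 V.
Since V_CE = 12.2 V > V_CE(sat) ≈ 0.2 V, the transistor is in the active region as assumed.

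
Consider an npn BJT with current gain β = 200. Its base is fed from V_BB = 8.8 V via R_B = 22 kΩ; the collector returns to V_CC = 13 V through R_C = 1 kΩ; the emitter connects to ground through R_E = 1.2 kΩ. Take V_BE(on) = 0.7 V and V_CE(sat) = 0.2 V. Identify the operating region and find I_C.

Assume active: I_B = (8.8 − 0.7)/(22 + 201×1.2) = 0.0308 mA, I_C = β·I_B = 6.16 mA.
Then V_CE = 13 − 6.16×1 − 6.19×1.2 = -0.578 V < 0.2 V — the active assumption fails.
Re-solve with V_CE = 0.2 V. KCL at the emitter: V_E/R_E = (V_BB−0.7−V_E)/R_B + (V_CC−0.2−V_E)/R_C, giving V_E = 7.01 V.
I_C = (V_CC − 0.2 − V_E)/R_C = (12.8 − 7.01)/1 = 5.79 mA.
Check: I_B = (8.1 − 7.01)/22 = 0.0496 mA, and β·I_B = 9.92 mA > I_C, confirming saturation.

saturation; I_C ≈ 5.8 mA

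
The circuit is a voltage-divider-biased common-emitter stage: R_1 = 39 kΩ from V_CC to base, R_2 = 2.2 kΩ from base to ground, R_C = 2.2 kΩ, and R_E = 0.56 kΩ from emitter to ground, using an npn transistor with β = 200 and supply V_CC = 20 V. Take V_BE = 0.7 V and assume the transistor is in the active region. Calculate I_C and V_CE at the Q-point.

Thevenize the base divider: V_Th = V_CC·R_2/(R_1+R_2) = 20×2.2/41.2 = 1.07 V, R_Th = R_1‖R_2 = 2.08 kΩ.
Base-emitter loop: V_Th = I_B·R_Th + V_BE + (β+1)I_B·R_E, so I_B = (1.07 − 0.7) / (2.08 + 201×0.56) = 0.00321 mA.
I_C = β·I_B = 200×0.00321 = 0.642 mA, and I_E = (β+1)I_B = 0.645 mA.
V_CE = V_CC − I_C·R_C − I_E·R_E = 20 − 0.642×2.2 − 0.645×0.56 = 18.2 V.
V_CE = 18.2 V > 0.2 V confirms active-region operation.

I_C ≈ 0.64 mA, V_CE ≈ 18 V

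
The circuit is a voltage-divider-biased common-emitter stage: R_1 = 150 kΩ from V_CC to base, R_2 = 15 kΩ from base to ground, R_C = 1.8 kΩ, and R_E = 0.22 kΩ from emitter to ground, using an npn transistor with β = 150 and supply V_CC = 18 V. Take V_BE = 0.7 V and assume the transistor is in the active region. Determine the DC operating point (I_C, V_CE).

Thevenize the base divider: V_Th = V_CC·R_2/(R_1+R_2) = 18×15/165 = 1.64 V, R_Th = R_1‖R_2 = 13.6 kΩ.
Base-emitter loop: V_Th = I_B·R_Th + V_BE + (β+1)I_B·R_E, so I_B = (1.64 − 0.7) / (13.6 + 151×0.22) = 0.02 mA.
I_C = β·I_B = 150×0.02 = 3 mA, and I_E = (β+1)I_B = 3.02 mA.
V_CE = V_CC − I_C·R_C − I_E·R_E = 18 − 3×1.8 − 3.02×0.22 = 11.9 V.
V_CE = 11.9 V > 0.2 V confirms active-region operation.

I_C ≈ 3 mA, V_CE ≈ 12 V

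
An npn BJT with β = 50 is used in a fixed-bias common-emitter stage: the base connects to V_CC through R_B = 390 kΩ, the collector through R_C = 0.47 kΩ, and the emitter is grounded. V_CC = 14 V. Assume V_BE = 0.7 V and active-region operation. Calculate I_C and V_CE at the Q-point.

I_C ≈ 1.7 mA, V_CE ≈ 13 V

Base loop: V_CC = I_B·R_B + V_BE, so I_B = (14 − 0.7)/390 kΩ = 0.0341 mA.
In the active region I_C = β·I_B = 50 × 0.0341 = 1.71 mA.
Collector loop: V_CE = V_CC − I_C·R_C = 14 − 1.71×0.47 = 13.2 V.
Since V_CE = 13.2 V > V_CE(sat) ≈ 0.2 V, the transistor is in the active region as assumed.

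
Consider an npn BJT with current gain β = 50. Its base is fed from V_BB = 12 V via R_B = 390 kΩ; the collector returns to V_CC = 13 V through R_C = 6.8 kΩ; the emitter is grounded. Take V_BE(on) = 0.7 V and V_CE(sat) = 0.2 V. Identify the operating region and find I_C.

active; I_C ≈ 1.4 mA

Assume active. Base-emitter loop: I_B = (V_BB − V_BE)/R_B = (12 − 0.7)/390 = 0.029 mA.
I_C = β·I_B = 50×0.029 = 1.45 mA.
V_CE = V_CC − I_C·R_C = 13 − 1.45×6.8 = 3.15 V > V_CE(sat), so the active-region assumption holds.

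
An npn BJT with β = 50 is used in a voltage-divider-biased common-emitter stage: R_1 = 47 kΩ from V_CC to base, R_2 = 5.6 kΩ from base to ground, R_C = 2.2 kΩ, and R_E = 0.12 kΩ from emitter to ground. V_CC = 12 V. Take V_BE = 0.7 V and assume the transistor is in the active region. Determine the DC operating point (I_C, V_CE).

Thevenize the base divider: V_Th = V_CC·R_2/(R_1+R_2) = 12×5.6/52.6 = 1.28 V, R_Th = R_1‖R_2 = 5 kΩ.
Base-emitter loop: V_Th = I_B·R_Th + V_BE + (β+1)I_B·R_E, so I_B = (1.28 − 0.7) / (5 + 51×0.12) = 0.0519 mA.
I_C = β·I_B = 50×0.0519 = 2.6 mA, and I_E = (β+1)I_B = 2.65 mA.
V_CE = V_CC − I_C·R_C − I_E·R_E = 12 − 2.6×2.2 − 2.65×0.12 = 5.97 V.
V_CE = 5.97 V > 0.2 V confirms active-region operation.

I_C ≈ 2.6 mA, V_CE ≈ 6 V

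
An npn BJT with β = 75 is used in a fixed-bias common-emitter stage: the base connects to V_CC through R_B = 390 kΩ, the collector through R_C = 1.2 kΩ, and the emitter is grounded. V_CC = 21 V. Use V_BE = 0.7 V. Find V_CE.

Base loop: V_CC = I_B·R_B + V_BE, so I_B = (21 − 0.7)/390 kΩ = 0.0521 mA.
In the active region I_C = β·I_B = 75 × 0.0521 = 3.9 mA.
Collector loop: V_CE = V_CC − I_C·R_C = 21 − 3.9×1.2 = 16.3 V.
Since V_CE = 16.3 V > V_CE(sat) ≈ 0.2 V, the transistor is in the active region as assumed.

V_CE ≈ 16 V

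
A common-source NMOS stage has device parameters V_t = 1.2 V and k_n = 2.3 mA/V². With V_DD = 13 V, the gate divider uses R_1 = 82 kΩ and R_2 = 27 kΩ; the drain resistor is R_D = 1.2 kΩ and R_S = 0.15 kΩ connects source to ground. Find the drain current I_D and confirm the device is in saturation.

V_G = V_DD·R_2/(R_1+R_2) = 13×27/109 = 3.22 V.
Assume saturation: I_D = (k_n/2)(V_GS − V_t)² with V_GS = V_G − I_D·R_S = 3.22 − 0.15·I_D.
Substituting gives 0.0259·I_D² − 1.7·I_D + 4.69 = 0, with roots I_D = 2.89 or 62.7 mA.
The root I_D = 62.7 mA gives V_GS = -6.18 V ≤ V_t, so take I_D = 2.89 mA.
Then V_GS = 2.79 V and V_DS = V_DD − I_D(R_D+R_S) = 13 − 2.89×1.35 = 9.09 V.
Saturation requires V_DS ≥ V_GS − V_t = 1.59 V; 9.09 ≥ 1.59 ✓.

I_D ≈ 2.9 mA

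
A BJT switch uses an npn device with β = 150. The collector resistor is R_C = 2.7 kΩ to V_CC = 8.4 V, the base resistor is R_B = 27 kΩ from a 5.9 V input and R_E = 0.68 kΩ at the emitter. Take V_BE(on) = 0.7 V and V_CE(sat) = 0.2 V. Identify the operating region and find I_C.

saturation; I_C ≈ 2.4 mA

Assume active: I_B = (5.9 − 0.7)/(27 + 151×0.68) = 0.0401 mA, I_C = β·I_B = 6.01 mA.
Then V_CE = 8.4 − 6.01×2.7 − 6.05×0.68 = -12 V < 0.2 V — the active assumption fails.
Re-solve with V_CE = 0.2 V. KCL at the emitter: V_E/R_E = (V_BB−0.7−V_E)/R_B + (V_CC−0.2−V_E)/R_C, giving V_E = 1.72 V.
I_C = (V_CC − 0.2 − V_E)/R_C = (8.2 − 1.72)/2.7 = 2.4 mA.
Check: I_B = (5.2 − 1.72)/27 = 0.129 mA, and β·I_B = 19.3 mA > I_C, confirming saturation.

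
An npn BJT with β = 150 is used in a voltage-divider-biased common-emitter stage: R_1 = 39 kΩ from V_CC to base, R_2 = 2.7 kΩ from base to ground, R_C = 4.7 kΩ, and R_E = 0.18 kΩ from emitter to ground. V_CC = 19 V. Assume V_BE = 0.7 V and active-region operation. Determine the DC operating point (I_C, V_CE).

Thevenize the base divider: V_Th = V_CC·R_2/(R_1+R_2) = 19×2.7/41.7 = 1.23 V, R_Th = R_1‖R_2 = 2.53 kΩ.
Base-emitter loop: V_Th = I_B·R_Th + V_BE + (β+1)I_B·R_E, so I_B = (1.23 − 0.7) / (2.53 + 151×0.18) = 0.0178 mA.
I_C = β·I_B = 150×0.0178 = 2.68 mA, and I_E = (β+1)I_B = 2.7 mA.
V_CE = V_CC − I_C·R_C − I_E·R_E = 19 − 2.68×4.7 − 2.7×0.18 = 5.93 V.
V_CE = 5.93 V > 0.2 V confirms active-region operation.

I_C ≈ 2.7 mA, V_CE ≈ 5.9 V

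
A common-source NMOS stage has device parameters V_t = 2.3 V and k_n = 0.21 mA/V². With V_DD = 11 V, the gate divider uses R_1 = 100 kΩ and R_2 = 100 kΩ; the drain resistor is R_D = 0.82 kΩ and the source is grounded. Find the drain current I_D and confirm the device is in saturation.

I_D ≈ 1.1 mA

V_G = V_DD·R_2/(R_1+R_2) = 11×100/200 = 5.5 V. With the source grounded, V_GS = V_G = 5.5 V.
Assume saturation: I_D = (k_n/2)(V_GS − V_t)² = (0.21/2)×(5.5 − 2.3)² = 0.105×3.2² = 1.08 mA.
V_DS = V_DD − I_D·R_D = 11 − 1.08×0.82 = 10.1 V.
Saturation requires V_DS ≥ V_GS − V_t = 3.2 V; 10.1 ≥ 3.2 ✓.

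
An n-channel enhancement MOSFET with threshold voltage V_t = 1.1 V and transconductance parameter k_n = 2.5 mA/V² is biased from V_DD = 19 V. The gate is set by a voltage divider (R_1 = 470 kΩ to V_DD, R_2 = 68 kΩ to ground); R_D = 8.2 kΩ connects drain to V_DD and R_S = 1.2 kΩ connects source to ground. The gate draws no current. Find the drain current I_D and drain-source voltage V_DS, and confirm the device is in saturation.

I_D ≈ 0.54 mA, V_DS ≈ 14 V

V_G = V_DD·R_2/(R_1+R_2) = 19×68/538 = 2.4 V.
Assume saturation: I_D = (k_n/2)(V_GS − V_t)² with V_GS = V_G − I_D·R_S = 2.4 − 1.2·I_D.
Substituting gives 1.8·I_D² − 4.9·I_D + 2.12 = 0, with roots I_D = 0.538 or 2.19 mA.
The root I_D = 2.19 mA gives V_GS = -0.223 V ≤ V_t, so take I_D = 0.538 mA.
Then V_GS = 1.76 V and V_DS = V_DD − I_D(R_D+R_S) = 19 − 0.538×9.4 = 13.9 V.
Saturation requires V_DS ≥ V_GS − V_t = 0.656 V; 13.9 ≥ 0.656 ✓.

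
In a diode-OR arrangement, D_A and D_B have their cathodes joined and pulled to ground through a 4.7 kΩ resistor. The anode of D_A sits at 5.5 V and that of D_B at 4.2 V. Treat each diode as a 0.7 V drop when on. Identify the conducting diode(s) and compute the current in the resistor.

Assume both conduct. Then node N would need to be at both 5.5−0.7 = 4.8 V and 4.2−0.7 = 3.5 V, which is impossible.
Assume only D_A conducts: V_N = 5.5 − 0.7 = 4.8 V, so I_R = 4.8/4.7 = 1.02 mA.
Check D_B: its anode-to-cathode voltage is 4.2 − 4.8 = -0.6 V < 0.7 V, so it is off. The assumption is consistent.

Only D_A conducts; I_R ≈ 1 mA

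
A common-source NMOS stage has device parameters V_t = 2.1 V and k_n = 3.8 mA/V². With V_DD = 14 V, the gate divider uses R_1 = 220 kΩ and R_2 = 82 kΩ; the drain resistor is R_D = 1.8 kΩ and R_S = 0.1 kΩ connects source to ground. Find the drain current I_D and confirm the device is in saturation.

V_G = V_DD·R_2/(R_1+R_2) = 14×82/302 = 3.8 V.
Assume saturation: I_D = (k_n/2)(V_GS − V_t)² with V_GS = V_G − I_D·R_S = 3.8 − 0.1·I_D.
Substituting gives 0.019·I_D² − 1.65·I_D + 5.5 = 0, with roots I_D = 3.48 or 83.2 mA.
The root I_D = 83.2 mA gives V_GS = -4.52 V ≤ V_t, so take I_D = 3.48 mA.
Then V_GS = 3.45 V and V_DS = V_DD − I_D(R_D+R_S) = 14 − 3.48×1.9 = 7.39 V.
Saturation requires V_DS ≥ V_GS − V_t = 1.35 V; 7.39 ≥ 1.35 ✓.

I_D ≈ 3.5 mA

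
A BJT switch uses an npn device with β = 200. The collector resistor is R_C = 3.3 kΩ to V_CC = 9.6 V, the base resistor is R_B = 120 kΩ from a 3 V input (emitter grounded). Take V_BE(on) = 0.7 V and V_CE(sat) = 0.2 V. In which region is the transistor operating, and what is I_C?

saturation; I_C ≈ 2.8 mA

Assume active: I_B = (3 − 0.7)/120 = 0.0192 mA, giving I_C = β·I_B = 3.83 mA.
But then V_CE = 9.6 − 3.83×3.3 = -3.05 V < V_CE(sat) = 0.2 V — impossible in the active region.
So the transistor is saturated. With V_CE = 0.2 V, I_C = (V_CC − 0.2)/R_C = 9.4/3.3 = 2.85 mA.
Check: β·I_B = 3.83 mA > I_C = 2.85 mA, confirming saturation.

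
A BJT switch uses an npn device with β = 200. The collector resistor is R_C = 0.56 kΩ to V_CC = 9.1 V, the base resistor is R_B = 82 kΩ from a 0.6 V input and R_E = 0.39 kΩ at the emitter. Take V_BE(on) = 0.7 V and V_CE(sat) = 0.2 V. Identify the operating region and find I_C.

cutoff; I_C ≈ 0

V_BB = 0.6 V ≤ V_BE(on) = 0.7 V, so the base-emitter junction is not forward biased.
The transistor is in cutoff: I_B = I_C = 0.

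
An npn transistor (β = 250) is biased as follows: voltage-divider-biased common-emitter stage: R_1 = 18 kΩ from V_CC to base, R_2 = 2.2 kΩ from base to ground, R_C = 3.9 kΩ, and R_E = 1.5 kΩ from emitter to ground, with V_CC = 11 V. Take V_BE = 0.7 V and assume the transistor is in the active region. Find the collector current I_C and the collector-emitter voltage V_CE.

I_C ≈ 0.33 mA, V_CE ≈ 9.2 V

Thevenize the base divider: V_Th = V_CC·R_2/(R_1+R_2) = 11×2.2/20.2 = 1.2 V, R_Th = R_1‖R_2 = 1.96 kΩ.
Base-emitter loop: V_Th = I_B·R_Th + V_BE + (β+1)I_B·R_E, so I_B = (1.2 − 0.7) / (1.96 + 251×1.5) = 0.00132 mA.
I_C = β·I_B = 250×0.00132 = 0.329 mA, and I_E = (β+1)I_B = 0.33 mA.
V_CE = V_CC − I_C·R_C − I_E·R_E = 11 − 0.329×3.9 − 0.33×1.5 = 9.22 V.
V_CE = 9.22 V > 0.2 V confirms active-region operation.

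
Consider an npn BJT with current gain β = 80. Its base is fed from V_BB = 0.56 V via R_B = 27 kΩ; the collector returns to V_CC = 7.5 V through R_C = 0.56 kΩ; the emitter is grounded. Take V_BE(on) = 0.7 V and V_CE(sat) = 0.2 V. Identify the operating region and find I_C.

cutoff; I_C ≈ 0

V_BB = 0.56 V ≤ V_BE(on) = 0.7 V, so the base-emitter junction is not forward biased.
The transistor is in cutoff: I_B = I_C = 0.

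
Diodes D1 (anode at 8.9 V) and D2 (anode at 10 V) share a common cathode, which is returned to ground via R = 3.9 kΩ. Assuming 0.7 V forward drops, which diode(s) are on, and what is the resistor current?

Only D2 conducts; I_R ≈ 2.4 mA

Assume both conduct. Then node N would need to be at both 8.9−0.7 = 8.2 V and 10−0.7 = 9.3 V, which is impossible.
Assume only D2 conducts: V_N = 10 − 0.7 = 9.3 V, so I_R = 9.3/3.9 = 2.38 mA.
Check D1: its anode-to-cathode voltage is 8.9 − 9.3 = -0.4 V < 0.7 V, so it is off. The assumption is consistent.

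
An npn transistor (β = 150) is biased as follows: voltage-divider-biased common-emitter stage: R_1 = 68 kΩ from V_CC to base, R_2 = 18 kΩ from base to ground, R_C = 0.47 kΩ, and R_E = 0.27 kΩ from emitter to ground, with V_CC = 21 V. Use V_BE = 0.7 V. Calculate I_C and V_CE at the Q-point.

I_C ≈ 10 mA, V_CE ≈ 14 V

Thevenize the base divider: V_Th = V_CC·R_2/(R_1+R_2) = 21×18/86 = 4.4 V, R_Th = R_1‖R_2 = 14.2 kΩ.
Base-emitter loop: V_Th = I_B·R_Th + V_BE + (β+1)I_B·R_E, so I_B = (4.4 − 0.7) / (14.2 + 151×0.27) = 0.0672 mA.
I_C = β·I_B = 150×0.0672 = 10.1 mA, and I_E = (β+1)I_B = 10.1 mA.
V_CE = V_CC − I_C·R_C − I_E·R_E = 21 − 10.1×0.47 − 10.1×0.27 = 13.5 V.
V_CE = 13.5 V > 0.2 V confirms active-region operation.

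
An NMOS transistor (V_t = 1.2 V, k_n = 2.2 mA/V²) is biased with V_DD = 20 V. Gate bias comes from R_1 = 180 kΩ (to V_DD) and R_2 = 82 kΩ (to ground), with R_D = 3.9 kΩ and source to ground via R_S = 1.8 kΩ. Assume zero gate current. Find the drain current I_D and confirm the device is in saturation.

V_G = V_DD·R_2/(R_1+R_2) = 20×82/262 = 6.26 V.
Assume saturation: I_D = (k_n/2)(V_GS − V_t)² with V_GS = V_G − I_D·R_S = 6.26 − 1.8·I_D.
Substituting gives 3.56·I_D² − 21·I_D + 28.2 = 0, with roots I_D = 2.05 or 3.85 mA.
The root I_D = 3.85 mA gives V_GS = -0.671 V ≤ V_t, so take I_D = 2.05 mA.
Then V_GS = 2.57 V and V_DS = V_DD − I_D(R_D+R_S) = 20 − 2.05×5.7 = 8.3 V.
Saturation requires V_DS ≥ V_GS − V_t = 1.37 V; 8.3 ≥ 1.37 ✓.

I_D ≈ 2.1 mA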